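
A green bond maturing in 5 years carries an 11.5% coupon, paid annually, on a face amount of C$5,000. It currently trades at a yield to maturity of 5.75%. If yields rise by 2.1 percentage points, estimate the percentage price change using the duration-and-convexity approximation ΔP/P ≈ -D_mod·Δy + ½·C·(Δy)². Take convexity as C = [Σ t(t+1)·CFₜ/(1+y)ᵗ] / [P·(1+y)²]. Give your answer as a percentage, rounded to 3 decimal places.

-7.823%

With y = 0.0575:
  t   CF        PV=CF/(1+0.0575)^t    t·PV        t(t+1)·PV
  1       575.00       543.7352       543.7352       1,087.4704
  2       575.00       514.1704     1,028.3409       3,085.0226
  3       575.00       486.2132     1,458.6395       5,834.5580
  4       575.00       459.7760     1,839.1042       9,195.5209
  5     5,575.00     4,215.4408    21,077.2038     126,463.2231
  Σ                  6,219.3356    25,947.0236     145,665.7950
P = 6,219.3356; D_Mac = 4.17199 yrs; D_mod = 3.94515 yrs; C = 20.94367.
Duration effect: -3.94515 × (+0.021) = -0.082848
Convexity effect: 0.5 × 20.94367 × (0.021)² = +0.0046181
ΔP/P ≈ -0.082848 + 0.0046181 = -0.078230 = -7.8230%.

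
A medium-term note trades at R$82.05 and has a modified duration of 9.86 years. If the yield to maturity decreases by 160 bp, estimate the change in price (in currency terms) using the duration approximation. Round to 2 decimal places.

+R$12.94

Duration approximation: ΔP/P ≈ -D_mod · Δy = -9.86 × (-0.016) = +0.157760.
ΔP ≈ 82.05 × (+0.157760) = +12.944208.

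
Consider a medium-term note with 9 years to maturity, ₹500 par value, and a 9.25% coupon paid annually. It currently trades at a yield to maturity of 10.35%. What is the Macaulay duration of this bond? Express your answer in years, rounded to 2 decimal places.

Periodic yield y = 0.1035. Discount each cash flow and weight by its year:
  t   CF        PV=CF/(1+0.1035)^t    t·PV
  1        46.25        41.9121        41.9121
  2        46.25        37.9811        75.9621
  3        46.25        34.4187       103.2562
  4        46.25        31.1905       124.7620
  5        46.25        28.2651       141.3253
  6        46.25        25.6140       153.6841
  7        46.25        23.2116       162.4813
  8        46.25        21.0345       168.2763
  9       546.25       225.1337     2,026.2029
  Σ                    468.7613     2,997.8623
Price P = Σ PV = 468.7613.
Macaulay duration = Σ(t·PV) / P = 2,997.8623 / 468.7613 = 6.39529 years.

6.40 years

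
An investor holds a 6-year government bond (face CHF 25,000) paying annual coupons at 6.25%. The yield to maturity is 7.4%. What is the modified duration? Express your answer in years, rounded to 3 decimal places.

Periodic yield y = 0.074. First find Macaulay duration:
  t   CF        PV=CF/(1+0.074)^t    t·PV
  1     1,562.50     1,454.8417     1,454.8417
  2     1,562.50     1,354.6012     2,709.2024
  3     1,562.50     1,261.2674     3,783.8023
  4     1,562.50     1,174.3645     4,697.4578
  5     1,562.50     1,093.4492     5,467.2461
  6    26,562.50    17,307.8554   103,847.1326
  Σ                 23,646.3795   121,959.6831
P = 23,646.3795; Macaulay duration = 121,959.6831 / 23,646.3795 = 5.15765 years.
Modified duration = D_Mac / (1 + y) = 5.15765 / 1.074 = 4.80228 years.

4.802 years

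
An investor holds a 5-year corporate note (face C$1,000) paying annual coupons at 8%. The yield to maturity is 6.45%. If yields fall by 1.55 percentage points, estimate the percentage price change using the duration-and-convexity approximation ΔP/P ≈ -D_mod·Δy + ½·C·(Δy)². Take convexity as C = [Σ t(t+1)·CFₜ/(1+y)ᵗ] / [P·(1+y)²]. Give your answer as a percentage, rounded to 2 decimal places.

+6.57%

With y = 0.0645:
  t   CF        PV=CF/(1+0.0645)^t    t·PV        t(t+1)·PV
  1        80.00        75.1527        75.1527         150.3053
  2        80.00        70.5990       141.1980         423.5941
  3        80.00        66.3213       198.9639         795.8555
  4        80.00        62.3028       249.2111       1,246.0553
  5     1,080.00       790.1243     3,950.6216      23,703.7294
  Σ                  1,064.5000     4,615.1472      26,319.5397
P = 1,064.5000; D_Mac = 4.33551 yrs; D_mod = 4.07281 yrs; C = 21.81932.
Duration effect: -4.07281 × (-0.0155) = +0.063129
Convexity effect: 0.5 × 21.81932 × (-0.0155)² = +0.0026210
ΔP/P ≈ +0.063129 + 0.0026210 = +0.065750 = +6.5750%.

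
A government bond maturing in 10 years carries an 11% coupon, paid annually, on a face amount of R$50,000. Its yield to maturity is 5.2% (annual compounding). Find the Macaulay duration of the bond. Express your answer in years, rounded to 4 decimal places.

Periodic yield y = 0.052. Discount each cash flow and weight by its year:
  t   CF        PV=CF/(1+0.052)^t    t·PV
  1     5,500.00     5,228.1369     5,228.1369
  2     5,500.00     4,969.7119     9,939.4237
  3     5,500.00     4,724.0607    14,172.1821
  4     5,500.00     4,490.5520    17,962.2080
  5     5,500.00     4,268.5856    21,342.9278
  6     5,500.00     4,057.5908    24,345.5450
  7     5,500.00     3,857.0255    26,999.1785
  8     5,500.00     3,666.3741    29,330.9924
  9     5,500.00     3,485.1464    31,366.3180
  10   55,500.00    33,429.9391   334,299.3906
  Σ                 72,177.1229   514,986.3031
Price P = Σ PV = 72,177.1229.
Macaulay duration = Σ(t·PV) / P = 514,986.3031 / 72,177.1229 = 7.13504 years.

7.1350 years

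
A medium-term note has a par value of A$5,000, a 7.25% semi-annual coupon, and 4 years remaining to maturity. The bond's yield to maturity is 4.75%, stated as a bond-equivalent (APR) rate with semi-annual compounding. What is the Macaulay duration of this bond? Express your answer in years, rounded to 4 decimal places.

3.5657 years

Periodic yield y = 0.02375. Discount each cash flow and weight by its period:
  t   CF        PV=CF/(1+0.02375)^t    t·PV
  1       181.25       177.0452       177.0452
  2       181.25       172.9379       345.8758
  3       181.25       168.9259       506.7777
  4       181.25       165.0070       660.0280
  5       181.25       161.1790       805.8950
  6       181.25       157.4398       944.6388
  7       181.25       153.7873     1,076.5114
  8     5,181.25     4,294.2095    34,353.6761
  Σ                  5,450.5316    38,870.4480
Price P = Σ PV = 5,450.5316.
Macaulay duration = Σ(t·PV) / P = 38,870.4480 / 5,450.5316 = 7.13150 half-year periods.
In years: 7.13150 / 2 = 3.56575 years.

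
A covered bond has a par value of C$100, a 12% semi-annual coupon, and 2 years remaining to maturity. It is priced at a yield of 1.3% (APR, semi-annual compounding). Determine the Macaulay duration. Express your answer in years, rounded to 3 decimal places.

Periodic yield y = 0.0065. Discount each cash flow and weight by its period:
  t   CF        PV=CF/(1+0.0065)^t    t·PV
  1         6.00         5.9613         5.9613
  2         6.00         5.9228        11.8455
  3         6.00         5.8845        17.6535
  4       106.00       103.2882       413.1528
  Σ                    121.0567       448.6131
Price P = Σ PV = 121.0567.
Macaulay duration = Σ(t·PV) / P = 448.6131 / 121.0567 = 3.70581 half-year periods.
In years: 3.70581 / 2 = 1.85290 years.

1.853 years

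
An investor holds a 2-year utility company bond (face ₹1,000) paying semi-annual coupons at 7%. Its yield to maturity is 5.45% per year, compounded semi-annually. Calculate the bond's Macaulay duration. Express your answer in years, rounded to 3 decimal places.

1.902 years

Periodic yield y = 0.02725. Discount each cash flow and weight by its period:
  t   CF        PV=CF/(1+0.02725)^t    t·PV
  1        35.00        34.0716        34.0716
  2        35.00        33.1677        66.3355
  3        35.00        32.2879        96.8637
  4     1,035.00       929.4708     3,717.8832
  Σ                  1,028.9980     3,915.1539
Price P = Σ PV = 1,028.9980.
Macaulay duration = Σ(t·PV) / P = 3,915.1539 / 1,028.9980 = 3.80482 half-year periods.
In years: 3.80482 / 2 = 1.90241 years.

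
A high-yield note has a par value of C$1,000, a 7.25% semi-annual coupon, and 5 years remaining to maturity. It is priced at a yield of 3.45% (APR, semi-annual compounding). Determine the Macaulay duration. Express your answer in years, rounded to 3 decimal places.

4.347 years

Periodic yield y = 0.01725. Discount each cash flow and weight by its period:
  t   CF        PV=CF/(1+0.01725)^t    t·PV
  1        36.25        35.6353        35.6353
  2        36.25        35.0310        70.0620
  3        36.25        34.4370       103.3109
  4        36.25        33.8530       135.4120
  5        36.25        33.2789       166.3947
  6        36.25        32.7146       196.2877
  7        36.25        32.1599       225.1190
  8        36.25        31.6145       252.9161
  9        36.25        31.0784       279.7056
  10    1,036.25       873.3485     8,733.4846
  Σ                  1,173.1511    10,198.3279
Price P = Σ PV = 1,173.1511.
Macaulay duration = Σ(t·PV) / P = 10,198.3279 / 1,173.1511 = 8.69311 half-year periods.
In years: 8.69311 / 2 = 4.34655 years.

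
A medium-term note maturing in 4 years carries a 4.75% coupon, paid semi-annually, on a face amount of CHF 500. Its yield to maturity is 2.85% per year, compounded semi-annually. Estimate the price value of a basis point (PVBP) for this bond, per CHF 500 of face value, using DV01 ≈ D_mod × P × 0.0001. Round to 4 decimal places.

CHF 0.1955

Periodic yield y = 0.01425.
  t   CF        PV=CF/(1+0.01425)^t    t·PV
  1       11.875        11.7082        11.7082
  2       11.875        11.5437        23.0873
  3       11.875        11.3815        34.1444
  4       11.875        11.2216        44.8863
  5       11.875        11.0639        55.3195
  6       11.875        10.9085        65.4508
  7       11.875        10.7552        75.2864
  8      511.875       457.0922     3,656.7374
  Σ                    535.6746     3,966.6203
P = 535.6746; D_Mac = 7.40491 half-year periods = 3.70245 yrs; D_mod = 3.65043 yrs.
DV01 ≈ 3.65043 × 535.6746 × 0.0001 = 0.195545.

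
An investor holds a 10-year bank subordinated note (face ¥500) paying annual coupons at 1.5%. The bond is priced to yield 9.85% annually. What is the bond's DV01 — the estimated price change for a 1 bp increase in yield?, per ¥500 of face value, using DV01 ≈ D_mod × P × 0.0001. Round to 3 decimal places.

Periodic yield y = 0.0985.
  t   CF        PV=CF/(1+0.0985)^t    t·PV
  1         7.50         6.8275         6.8275
  2         7.50         6.2153        12.4306
  3         7.50         5.6580        16.9739
  4         7.50         5.1506        20.6026
  5         7.50         4.6888        23.4440
  6         7.50         4.2684        25.6102
  7         7.50         3.8856        27.1994
  8         7.50         3.5372        28.2977
  9         7.50         3.2200        28.9803
  10      507.50       198.3515     1,983.5147
  Σ                    241.8029     2,173.8808
P = 241.8029; D_Mac = 8.99030 yrs; D_mod = 8.18416 yrs.
DV01 ≈ 8.18416 × 241.8029 × 0.0001 = 0.197895.

¥0.198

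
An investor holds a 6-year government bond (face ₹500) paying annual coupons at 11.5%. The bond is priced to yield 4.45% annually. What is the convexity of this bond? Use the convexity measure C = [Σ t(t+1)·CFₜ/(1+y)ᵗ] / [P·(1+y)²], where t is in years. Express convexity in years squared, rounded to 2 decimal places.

With y = 0.0445:
  t   CF        PV=CF/(1+0.0445)^t    t·PV        t(t+1)·PV
  1        57.50        55.0503        55.0503         110.1005
  2        57.50        52.7049       105.4098         316.2294
  3        57.50        50.4594       151.3783         605.5134
  4        57.50        48.3097       193.2387         966.1934
  5        57.50        46.2515       231.2574       1,387.5444
  6       557.50       429.3329     2,575.9976      18,031.9833
  Σ                    682.1087     3,312.3321      21,417.5643
P = 682.1087.
Convexity = Σ t(t+1)·PV / [P·(1+y)²] = 21,417.5643 / (682.1087 × 1.090980) = 28.78058.

28.78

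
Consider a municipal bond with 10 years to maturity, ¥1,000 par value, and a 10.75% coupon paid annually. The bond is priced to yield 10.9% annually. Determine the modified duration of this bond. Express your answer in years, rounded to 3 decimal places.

Periodic yield y = 0.109. First find Macaulay duration:
  t   CF        PV=CF/(1+0.109)^t    t·PV
  1       107.50        96.9342        96.9342
  2       107.50        87.4068       174.8137
  3       107.50        78.8159       236.4477
  4       107.50        71.0693       284.2774
  5       107.50        64.0842       320.4208
  6       107.50        57.7855       346.7132
  7       107.50        52.1060       364.7419
  8       107.50        46.9847       375.8773
  9       107.50        42.3667       381.3002
  10    1,107.50       393.5757     3,935.7570
  Σ                    991.1290     6,517.2834
P = 991.1290; Macaulay duration = 6,517.2834 / 991.1290 = 6.57562 years.
Modified duration = D_Mac / (1 + y) = 6.57562 / 1.109 = 5.92932 years.

5.929 years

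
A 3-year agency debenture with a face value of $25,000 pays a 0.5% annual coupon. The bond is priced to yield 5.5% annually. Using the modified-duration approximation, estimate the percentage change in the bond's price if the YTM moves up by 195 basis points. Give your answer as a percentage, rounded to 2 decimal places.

Periodic yield y = 0.055. Modified duration first:
  t   CF        PV=CF/(1+0.055)^t    t·PV
  1       125.00       118.4834       118.4834
  2       125.00       112.3066       224.6131
  3    25,125.00    21,396.7933    64,190.3799
  Σ                 21,627.5833    64,533.4765
P = 21,627.5833; D_Mac = 2.98385 yrs; D_mod = 2.98385/(1+0.055) = 2.82829 yrs.
ΔP/P ≈ -D_mod · Δy = -2.82829 × (+0.0195) = -0.055152 = -5.5152%.

-5.52%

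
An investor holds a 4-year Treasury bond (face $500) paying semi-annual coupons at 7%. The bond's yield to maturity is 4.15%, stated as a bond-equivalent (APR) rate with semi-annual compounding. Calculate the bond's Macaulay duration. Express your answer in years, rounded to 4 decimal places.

3.5824 years

Periodic yield y = 0.02075. Discount each cash flow and weight by its period:
  t   CF        PV=CF/(1+0.02075)^t    t·PV
  1        17.50        17.1443        17.1443
  2        17.50        16.7957        33.5915
  3        17.50        16.4543        49.3630
  4        17.50        16.1198        64.4793
  5        17.50        15.7921        78.9607
  6        17.50        15.4711        92.8267
  7        17.50        15.1566       106.0963
  8       517.50       439.0917     3,512.7337
  Σ                    552.0258     3,955.1955
Price P = Σ PV = 552.0258.
Macaulay duration = Σ(t·PV) / P = 3,955.1955 / 552.0258 = 7.16488 half-year periods.
In years: 7.16488 / 2 = 3.58244 years.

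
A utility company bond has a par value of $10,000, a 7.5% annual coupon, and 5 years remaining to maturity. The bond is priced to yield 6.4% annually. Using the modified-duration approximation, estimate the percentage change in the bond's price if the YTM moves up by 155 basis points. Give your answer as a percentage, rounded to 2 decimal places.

-6.36%

Periodic yield y = 0.064. Modified duration first:
  t   CF        PV=CF/(1+0.064)^t    t·PV
  1       750.00       704.8872       704.8872
  2       750.00       662.4880     1,324.9760
  3       750.00       622.6391     1,867.9173
  4       750.00       585.1871     2,340.7484
  5    10,750.00     7,883.1597    39,415.7985
  Σ                 10,458.3611    45,654.3274
P = 10,458.3611; D_Mac = 4.36534 yrs; D_mod = 4.36534/(1+0.064) = 4.10277 yrs.
ΔP/P ≈ -D_mod · Δy = -4.10277 × (+0.0155) = -0.063593 = -6.3593%.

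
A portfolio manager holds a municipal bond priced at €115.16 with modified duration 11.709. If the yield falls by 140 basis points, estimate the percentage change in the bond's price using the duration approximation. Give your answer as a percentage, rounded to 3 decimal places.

+16.393%

Duration approximation: ΔP/P ≈ -D_mod · Δy = -11.709 × (-0.014) = +0.163926.
As a percentage: +16.3926%.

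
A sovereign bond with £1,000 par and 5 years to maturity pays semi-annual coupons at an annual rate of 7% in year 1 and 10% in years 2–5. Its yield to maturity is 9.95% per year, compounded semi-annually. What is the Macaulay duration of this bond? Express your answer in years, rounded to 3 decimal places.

4.150 years

Periodic yield y = 0.04975. Discount each cash flow and weight by its period:
  t   CF        PV=CF/(1+0.04975)^t    t·PV
  1        35.00        33.3413        33.3413
  2        35.00        31.7612        63.5223
  3        50.00        43.2227       129.6682
  4        50.00        41.1743       164.6973
  5        50.00        39.2230       196.1149
  6        50.00        37.3641       224.1847
  7        50.00        35.5933       249.1534
  8        50.00        33.9065       271.2520
  9        50.00        32.2996       290.6963
  10    1,050.00       646.1457     6,461.4571
  Σ                    974.0317     8,084.0876
Price P = Σ PV = 974.0317.
Macaulay duration = Σ(t·PV) / P = 8,084.0876 / 974.0317 = 8.29961 half-year periods.
In years: 8.29961 / 2 = 4.14981 years.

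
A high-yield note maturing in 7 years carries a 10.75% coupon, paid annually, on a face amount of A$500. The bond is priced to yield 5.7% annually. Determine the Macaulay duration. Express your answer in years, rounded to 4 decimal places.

Periodic yield y = 0.057. Discount each cash flow and weight by its year:
  t   CF        PV=CF/(1+0.057)^t    t·PV
  1        53.75        50.8515        50.8515
  2        53.75        48.1092        96.2185
  3        53.75        45.5149       136.5447
  4        53.75        43.0604       172.2418
  5        53.75        40.7384       203.6918
  6        53.75        38.5415       231.2490
  7       553.75       375.6547     2,629.5829
  Σ                    642.4706     3,520.3801
Price P = Σ PV = 642.4706.
Macaulay duration = Σ(t·PV) / P = 3,520.3801 / 642.4706 = 5.47944 years.

5.4794 years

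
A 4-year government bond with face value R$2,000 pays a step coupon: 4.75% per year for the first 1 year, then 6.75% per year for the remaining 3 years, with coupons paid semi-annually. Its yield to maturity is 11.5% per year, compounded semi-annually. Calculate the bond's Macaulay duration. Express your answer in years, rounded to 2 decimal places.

Periodic yield y = 0.0575. Discount each cash flow and weight by its period:
  t   CF        PV=CF/(1+0.0575)^t    t·PV
  1        47.50        44.9173        44.9173
  2        47.50        42.4749        84.9499
  3        67.50        57.0772       171.2316
  4        67.50        53.9737       215.8948
  5        67.50        51.0390       255.1948
  6        67.50        48.2638       289.5828
  7        67.50        45.6395       319.4767
  8     2,067.50     1,321.9119    10,575.2951
  Σ                  1,665.2973    11,956.5431
Price P = Σ PV = 1,665.2973.
Macaulay duration = Σ(t·PV) / P = 11,956.5431 / 1,665.2973 = 7.17982 half-year periods.
In years: 7.17982 / 2 = 3.58991 years.

3.59 years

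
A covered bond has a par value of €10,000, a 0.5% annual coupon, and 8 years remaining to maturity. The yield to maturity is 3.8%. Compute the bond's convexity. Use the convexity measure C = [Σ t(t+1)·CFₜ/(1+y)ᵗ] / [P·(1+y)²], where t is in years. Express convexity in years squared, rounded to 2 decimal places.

With y = 0.038:
  t   CF        PV=CF/(1+0.038)^t    t·PV        t(t+1)·PV
  1        50.00        48.1696        48.1696          96.3391
  2        50.00        46.4061        92.8122         278.4367
  3        50.00        44.7072       134.1217         536.4870
  4        50.00        43.0706       172.2823         861.4113
  5        50.00        41.4938       207.4690       1,244.8141
  6        50.00        39.9748       239.8486       1,678.9400
  7        50.00        38.5113       269.5793       2,156.6345
  8    10,050.00     7,457.3965    59,659.1719     536,932.5469
  Σ                  7,759.7299    60,823.4546     543,785.6097
P = 7,759.7299.
Convexity = Σ t(t+1)·PV / [P·(1+y)²] = 543,785.6097 / (7,759.7299 × 1.077444) = 65.04088.

65.04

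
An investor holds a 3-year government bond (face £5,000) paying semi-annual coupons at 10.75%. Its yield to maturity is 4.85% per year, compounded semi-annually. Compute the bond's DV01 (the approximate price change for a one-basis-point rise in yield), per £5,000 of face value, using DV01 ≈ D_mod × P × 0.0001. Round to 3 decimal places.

£1.517

Periodic yield y = 0.02425.
  t   CF        PV=CF/(1+0.02425)^t    t·PV
  1       268.75       262.3871       262.3871
  2       268.75       256.1749       512.3497
  3       268.75       250.1097       750.3291
  4       268.75       244.1881       976.7526
  5       268.75       238.4068     1,192.0339
  6     5,268.75     4,563.2237    27,379.3420
  Σ                  5,814.4903    31,073.1945
P = 5,814.4903; D_Mac = 5.34410 half-year periods = 2.67205 yrs; D_mod = 2.60878 yrs.
DV01 ≈ 2.60878 × 5,814.4903 × 0.0001 = 1.516875.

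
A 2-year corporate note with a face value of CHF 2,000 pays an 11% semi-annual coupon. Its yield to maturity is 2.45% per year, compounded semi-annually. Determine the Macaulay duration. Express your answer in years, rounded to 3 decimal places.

Periodic yield y = 0.01225. Discount each cash flow and weight by its period:
  t   CF        PV=CF/(1+0.01225)^t    t·PV
  1       110.00       108.6688       108.6688
  2       110.00       107.3537       214.7074
  3       110.00       106.0546       318.1637
  4     2,110.00     2,009.7004     8,038.8015
  Σ                  2,331.7775     8,680.3414
Price P = Σ PV = 2,331.7775.
Macaulay duration = Σ(t·PV) / P = 8,680.3414 / 2,331.7775 = 3.72263 half-year periods.
In years: 3.72263 / 2 = 1.86131 years.

1.861 years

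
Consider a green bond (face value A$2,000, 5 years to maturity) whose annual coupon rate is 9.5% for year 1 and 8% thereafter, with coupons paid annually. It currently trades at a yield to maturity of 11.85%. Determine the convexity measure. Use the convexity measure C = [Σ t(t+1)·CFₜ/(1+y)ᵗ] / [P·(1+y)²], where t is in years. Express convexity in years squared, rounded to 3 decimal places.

18.993

With y = 0.1185:
  t   CF        PV=CF/(1+0.1185)^t    t·PV        t(t+1)·PV
  1       190.00       169.8704       169.8704         339.7407
  2       160.00       127.8934       255.7867         767.3602
  3       160.00       114.3436       343.0309       1,372.1237
  4       160.00       102.2295       408.9178       2,044.5890
  5     2,160.00     1,233.8825     6,169.4126      37,016.4754
  Σ                  1,748.2193     7,347.0184      41,540.2890
P = 1,748.2193.
Convexity = Σ t(t+1)·PV / [P·(1+y)²] = 41,540.2890 / (1,748.2193 × 1.251042) = 18.99335.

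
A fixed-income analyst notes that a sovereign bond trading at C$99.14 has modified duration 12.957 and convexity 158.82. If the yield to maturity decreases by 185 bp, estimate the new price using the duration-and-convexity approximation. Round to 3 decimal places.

Duration effect: -D_mod·Δy = -12.957 × (-0.0185) = +0.2397045
Convexity effect: ½·C·(Δy)² = 0.5 × 158.82 × (-0.0185)² = +0.0271780725
ΔP/P ≈ +0.2397045 + 0.0271780725 = +0.2668825725
New price ≈ 99.14 × (1 + 0.2668825725) = 125.59873823765.

C$125.599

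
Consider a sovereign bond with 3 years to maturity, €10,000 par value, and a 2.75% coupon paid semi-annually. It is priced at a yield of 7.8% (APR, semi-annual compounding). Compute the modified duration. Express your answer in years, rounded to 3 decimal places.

2.783 years

Periodic yield y = 0.039. First find Macaulay duration:
  t   CF        PV=CF/(1+0.039)^t    t·PV
  1       137.50       132.3388       132.3388
  2       137.50       127.3713       254.7426
  3       137.50       122.5903       367.7709
  4       137.50       117.9887       471.9549
  5       137.50       113.5599       567.7994
  6    10,137.50     8,058.1915    48,349.1488
  Σ                  8,672.0405    50,143.7554
P = 8,672.0405; Macaulay duration = 50,143.7554 / 8,672.0405 = 5.78223 half-year periods = 2.89112 years.
Modified duration = D_Mac / (1 + y) = 2.89112 / 1.039 = 2.78260 years.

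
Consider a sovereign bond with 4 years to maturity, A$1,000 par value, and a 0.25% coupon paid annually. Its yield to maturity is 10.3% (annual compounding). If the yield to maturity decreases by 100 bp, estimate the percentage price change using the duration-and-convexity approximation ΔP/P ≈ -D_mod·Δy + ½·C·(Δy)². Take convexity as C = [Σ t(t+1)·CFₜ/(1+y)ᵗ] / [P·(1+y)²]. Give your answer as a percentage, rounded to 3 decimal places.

With y = 0.103:
  t   CF        PV=CF/(1+0.103)^t    t·PV        t(t+1)·PV
  1         2.50         2.2665         2.2665           4.5331
  2         2.50         2.0549         4.1098          12.3294
  3         2.50         1.8630         5.5890          22.3560
  4     1,002.50       677.3020     2,709.2078      13,546.0392
  Σ                    683.4864     2,721.1732      13,585.2576
P = 683.4864; D_Mac = 3.98131 yrs; D_mod = 3.60953 yrs; C = 16.33755.
Duration effect: -3.60953 × (-0.01) = +0.036095
Convexity effect: 0.5 × 16.33755 × (-0.01)² = +0.0008169
ΔP/P ≈ +0.036095 + 0.0008169 = +0.036912 = +3.6912%.

+3.691%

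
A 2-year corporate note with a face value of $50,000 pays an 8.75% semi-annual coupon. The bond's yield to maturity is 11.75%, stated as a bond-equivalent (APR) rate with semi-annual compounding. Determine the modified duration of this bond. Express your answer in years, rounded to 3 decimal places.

1.770 years

Periodic yield y = 0.05875. First find Macaulay duration:
  t   CF        PV=CF/(1+0.05875)^t    t·PV
  1     2,187.50     2,066.1157     2,066.1157
  2     2,187.50     1,951.4670     3,902.9340
  3     2,187.50     1,843.1802     5,529.5405
  4    52,187.50    41,532.9519   166,131.8077
  Σ                 47,393.7148   177,630.3980
P = 47,393.7148; Macaulay duration = 177,630.3980 / 47,393.7148 = 3.74797 half-year periods = 1.87399 years.
Modified duration = D_Mac / (1 + y) = 1.87399 / 1.05875 = 1.77000 years.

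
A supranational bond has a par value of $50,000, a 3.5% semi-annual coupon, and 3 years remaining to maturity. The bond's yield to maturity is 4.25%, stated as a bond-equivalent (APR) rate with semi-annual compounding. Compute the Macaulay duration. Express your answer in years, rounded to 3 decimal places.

2.872 years

Periodic yield y = 0.02125. Discount each cash flow and weight by its period:
  t   CF        PV=CF/(1+0.02125)^t    t·PV
  1       875.00       856.7931       856.7931
  2       875.00       838.9651     1,677.9303
  3       875.00       821.5081     2,464.5243
  4       875.00       804.4143     3,217.6571
  5       875.00       787.6762     3,938.3808
  6    50,875.00    44,844.7911   269,068.7464
  Σ                 48,954.1479   281,224.0321
Price P = Σ PV = 48,954.1479.
Macaulay duration = Σ(t·PV) / P = 281,224.0321 / 48,954.1479 = 5.74464 half-year periods.
In years: 5.74464 / 2 = 2.87232 years.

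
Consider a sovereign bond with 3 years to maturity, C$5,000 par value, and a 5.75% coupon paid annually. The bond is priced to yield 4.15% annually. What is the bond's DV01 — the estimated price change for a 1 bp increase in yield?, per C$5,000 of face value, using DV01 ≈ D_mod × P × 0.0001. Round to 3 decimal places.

Periodic yield y = 0.0415.
  t   CF        PV=CF/(1+0.0415)^t    t·PV
  1       287.50       276.0442       276.0442
  2       287.50       265.0448       530.0896
  3     5,287.50     4,680.2878    14,040.8633
  Σ                  5,221.3768    14,846.9971
P = 5,221.3768; D_Mac = 2.84350 yrs; D_mod = 2.73020 yrs.
DV01 ≈ 2.73020 × 5,221.3768 × 0.0001 = 1.425540.

C$1.426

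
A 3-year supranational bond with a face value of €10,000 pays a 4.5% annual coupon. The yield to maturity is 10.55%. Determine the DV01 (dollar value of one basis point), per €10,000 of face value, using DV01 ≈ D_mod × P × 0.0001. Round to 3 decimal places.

€2.202

Periodic yield y = 0.1055.
  t   CF        PV=CF/(1+0.1055)^t    t·PV
  1       450.00       407.0556       407.0556
  2       450.00       368.2095       736.4191
  3    10,450.00     7,734.6390    23,203.9171
  Σ                  8,509.9042    24,347.3917
P = 8,509.9042; D_Mac = 2.86107 yrs; D_mod = 2.58803 yrs.
DV01 ≈ 2.58803 × 8,509.9042 × 0.0001 = 2.202387.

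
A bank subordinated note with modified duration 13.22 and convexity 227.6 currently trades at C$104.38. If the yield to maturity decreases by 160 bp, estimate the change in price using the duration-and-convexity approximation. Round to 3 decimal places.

+C$25.119

Duration effect: -D_mod·Δy = -13.22 × (-0.016) = +0.211520
Convexity effect: ½·C·(Δy)² = 0.5 × 227.6 × (-0.016)² = +0.0291328
ΔP/P ≈ +0.211520 + 0.0291328 = +0.2406528
ΔP ≈ 104.38 × (+0.2406528) = +25.119339264.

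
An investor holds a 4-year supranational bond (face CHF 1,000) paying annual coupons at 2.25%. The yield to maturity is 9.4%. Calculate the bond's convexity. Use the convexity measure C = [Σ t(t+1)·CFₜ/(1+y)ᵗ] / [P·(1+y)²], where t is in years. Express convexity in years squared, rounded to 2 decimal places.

With y = 0.094:
  t   CF        PV=CF/(1+0.094)^t    t·PV        t(t+1)·PV
  1        22.50        20.5667        20.5667          41.1335
  2        22.50        18.7996        37.5991         112.7974
  3        22.50        17.1842        51.5527         206.2110
  4     1,022.50       713.8287     2,855.3150      14,276.5748
  Σ                    770.3793     2,965.0336      14,636.7166
P = 770.3793.
Convexity = Σ t(t+1)·PV / [P·(1+y)²] = 14,636.7166 / (770.3793 × 1.196836) = 15.87466.

15.87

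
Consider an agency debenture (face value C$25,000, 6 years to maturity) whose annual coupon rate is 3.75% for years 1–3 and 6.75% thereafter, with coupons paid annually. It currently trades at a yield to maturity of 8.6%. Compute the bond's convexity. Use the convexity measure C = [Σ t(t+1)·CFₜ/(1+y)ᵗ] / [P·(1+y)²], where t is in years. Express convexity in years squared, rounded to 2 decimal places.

30.55

With y = 0.086:
  t   CF        PV=CF/(1+0.086)^t    t·PV        t(t+1)·PV
  1       937.50       863.2597       863.2597       1,726.5193
  2       937.50       794.8984     1,589.7968       4,769.3904
  3       937.50       731.9506     2,195.8519       8,783.4078
  4     1,687.50     1,213.1779     4,852.7115      24,263.5575
  5     1,687.50     1,117.1067     5,585.5335      33,513.2009
  6    26,687.50    16,267.8044    97,606.8262     683,247.7831
  Σ                 20,988.1977   112,693.9796     756,303.8590
P = 20,988.1977.
Convexity = Σ t(t+1)·PV / [P·(1+y)²] = 756,303.8590 / (20,988.1977 × 1.179396) = 30.55354.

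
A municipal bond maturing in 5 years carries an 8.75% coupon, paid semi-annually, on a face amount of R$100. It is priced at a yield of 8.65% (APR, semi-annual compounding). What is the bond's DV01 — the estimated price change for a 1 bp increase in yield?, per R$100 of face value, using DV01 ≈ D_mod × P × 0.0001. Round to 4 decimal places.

R$0.0400

Periodic yield y = 0.04325.
  t   CF        PV=CF/(1+0.04325)^t    t·PV
  1        4.375         4.1936         4.1936
  2        4.375         4.0198         8.0395
  3        4.375         3.8531        11.5594
  4        4.375         3.6934        14.7735
  5        4.375         3.5403        17.7013
  6        4.375         3.3935        20.3610
  7        4.375         3.2528        22.7697
  8        4.375         3.1180        24.9437
  9        4.375         2.9887        26.8983
  10     104.375        68.3459       683.4591
  Σ                    100.3991       834.6993
P = 100.3991; D_Mac = 8.31382 half-year periods = 4.15691 yrs; D_mod = 3.98457 yrs.
DV01 ≈ 3.98457 × 100.3991 × 0.0001 = 0.040005.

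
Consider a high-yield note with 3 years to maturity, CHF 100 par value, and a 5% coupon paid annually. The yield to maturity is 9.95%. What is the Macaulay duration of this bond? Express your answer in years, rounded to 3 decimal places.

Periodic yield y = 0.0995. Discount each cash flow and weight by its year:
  t   CF        PV=CF/(1+0.0995)^t    t·PV
  1         5.00         4.5475         4.5475
  2         5.00         4.1360         8.2720
  3       105.00        78.9957       236.9872
  Σ                     87.6792       249.8067
Price P = Σ PV = 87.6792.
Macaulay duration = Σ(t·PV) / P = 249.8067 / 87.6792 = 2.84910 years.

2.849 years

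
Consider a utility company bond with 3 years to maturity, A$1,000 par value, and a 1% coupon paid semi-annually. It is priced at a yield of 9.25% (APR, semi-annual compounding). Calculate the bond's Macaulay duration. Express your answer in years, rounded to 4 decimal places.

2.9571 years

Periodic yield y = 0.04625. Discount each cash flow and weight by its period:
  t   CF        PV=CF/(1+0.04625)^t    t·PV
  1         5.00         4.7790         4.7790
  2         5.00         4.5677         9.1354
  3         5.00         4.3658        13.0974
  4         5.00         4.1728        16.6912
  5         5.00         3.9883        19.9417
  6     1,005.00       766.2196     4,597.3174
  Σ                    788.0932     4,660.9621
Price P = Σ PV = 788.0932.
Macaulay duration = Σ(t·PV) / P = 4,660.9621 / 788.0932 = 5.91423 half-year periods.
In years: 5.91423 / 2 = 2.95711 years.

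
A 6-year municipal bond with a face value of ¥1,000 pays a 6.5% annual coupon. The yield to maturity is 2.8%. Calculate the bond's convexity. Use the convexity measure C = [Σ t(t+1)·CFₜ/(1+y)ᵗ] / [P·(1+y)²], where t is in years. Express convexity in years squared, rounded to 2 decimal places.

33.05

With y = 0.028:
  t   CF        PV=CF/(1+0.028)^t    t·PV        t(t+1)·PV
  1        65.00        63.2296        63.2296         126.4591
  2        65.00        61.5074       123.0147         369.0442
  3        65.00        59.8321       179.4962         717.9848
  4        65.00        58.2024       232.8096       1,164.0480
  5        65.00        56.6171       283.0856       1,698.5136
  6     1,065.00       902.3830     5,414.2982      37,900.0873
  Σ                  1,201.7716     6,295.9339      41,976.1371
P = 1,201.7716.
Convexity = Σ t(t+1)·PV / [P·(1+y)²] = 41,976.1371 / (1,201.7716 × 1.056784) = 33.05174.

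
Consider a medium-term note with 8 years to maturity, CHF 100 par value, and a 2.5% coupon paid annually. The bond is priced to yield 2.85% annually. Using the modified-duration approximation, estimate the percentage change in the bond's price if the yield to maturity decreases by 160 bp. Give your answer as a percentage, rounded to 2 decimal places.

+11.42%

Periodic yield y = 0.0285. Modified duration first:
  t   CF        PV=CF/(1+0.0285)^t    t·PV
  1         2.50         2.4307         2.4307
  2         2.50         2.3634         4.7267
  3         2.50         2.2979         6.8936
  4         2.50         2.2342         8.9368
  5         2.50         2.1723        10.8615
  6         2.50         2.1121        12.6726
  7         2.50         2.0536        14.3750
  8       102.50        81.8633       654.9068
  Σ                     97.5275       715.8038
P = 97.5275; D_Mac = 7.33951 yrs; D_mod = 7.33951/(1+0.0285) = 7.13613 yrs.
ΔP/P ≈ -D_mod · Δy = -7.13613 × (-0.016) = +0.114178 = +11.4178%.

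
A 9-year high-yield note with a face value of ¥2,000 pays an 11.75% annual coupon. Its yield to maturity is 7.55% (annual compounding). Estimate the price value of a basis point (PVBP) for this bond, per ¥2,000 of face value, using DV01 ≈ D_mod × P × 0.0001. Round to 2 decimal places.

¥1.50

Periodic yield y = 0.0755.
  t   CF        PV=CF/(1+0.0755)^t    t·PV
  1       235.00       218.5030       218.5030
  2       235.00       203.1641       406.3283
  3       235.00       188.9020       566.7061
  4       235.00       175.6411       702.5645
  5       235.00       163.3111       816.5557
  6       235.00       151.8467       911.0802
  7       235.00       141.1871       988.3096
  8       235.00       131.2758     1,050.2061
  9     2,235.00     1,160.8706    10,447.8350
  Σ                  2,534.7015    16,108.0884
P = 2,534.7015; D_Mac = 6.35502 yrs; D_mod = 5.90890 yrs.
DV01 ≈ 5.90890 × 2,534.7015 × 0.0001 = 1.497730.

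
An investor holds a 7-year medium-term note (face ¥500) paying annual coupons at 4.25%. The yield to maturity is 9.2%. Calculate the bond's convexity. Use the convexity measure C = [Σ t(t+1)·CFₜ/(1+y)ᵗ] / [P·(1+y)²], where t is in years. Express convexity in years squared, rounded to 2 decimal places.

With y = 0.092:
  t   CF        PV=CF/(1+0.092)^t    t·PV        t(t+1)·PV
  1        21.25        19.4597        19.4597          38.9194
  2        21.25        17.8202        35.6405         106.9215
  3        21.25        16.3189        48.9567         195.8269
  4        21.25        14.9441        59.7762         298.8810
  5        21.25        13.6850        68.4251         410.5509
  6        21.25        12.5321        75.1925         526.3473
  7       521.25       281.5060     1,970.5417      15,764.3340
  Σ                    376.2660     2,277.9925      17,341.7809
P = 376.2660.
Convexity = Σ t(t+1)·PV / [P·(1+y)²] = 17,341.7809 / (376.2660 × 1.192464) = 38.65035.

38.65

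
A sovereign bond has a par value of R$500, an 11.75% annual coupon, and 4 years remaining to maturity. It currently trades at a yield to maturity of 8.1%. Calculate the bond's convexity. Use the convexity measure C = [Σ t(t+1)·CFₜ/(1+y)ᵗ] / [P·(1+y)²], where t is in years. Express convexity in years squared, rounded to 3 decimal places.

13.978

With y = 0.081:
  t   CF        PV=CF/(1+0.081)^t    t·PV        t(t+1)·PV
  1        58.75        54.3478        54.3478         108.6957
  2        58.75        50.2755       100.5510         301.6531
  3        58.75        46.5083       139.5250         558.1000
  4       558.75       409.1803     1,636.7214       8,183.6068
  Σ                    560.3120     1,931.1452       9,152.0556
P = 560.3120.
Convexity = Σ t(t+1)·PV / [P·(1+y)²] = 9,152.0556 / (560.3120 × 1.168561) = 13.97775.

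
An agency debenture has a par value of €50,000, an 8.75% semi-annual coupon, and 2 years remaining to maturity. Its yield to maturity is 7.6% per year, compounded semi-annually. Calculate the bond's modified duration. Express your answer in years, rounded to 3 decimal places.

Periodic yield y = 0.038. First find Macaulay duration:
  t   CF        PV=CF/(1+0.038)^t    t·PV
  1     2,187.50     2,107.4181     2,107.4181
  2     2,187.50     2,030.2679     4,060.5359
  3     2,187.50     1,955.9421     5,867.8264
  4    52,187.50    44,954.9044   179,819.6177
  Σ                 51,048.5326   191,855.3981
P = 51,048.5326; Macaulay duration = 191,855.3981 / 51,048.5326 = 3.75829 half-year periods = 1.87915 years.
Modified duration = D_Mac / (1 + y) = 1.87915 / 1.038 = 1.81035 years.

1.810 years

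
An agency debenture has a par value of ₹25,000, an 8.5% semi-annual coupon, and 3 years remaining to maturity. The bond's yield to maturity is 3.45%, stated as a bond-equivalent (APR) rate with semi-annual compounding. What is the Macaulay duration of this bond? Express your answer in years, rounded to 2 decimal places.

Periodic yield y = 0.01725. Discount each cash flow and weight by its period:
  t   CF        PV=CF/(1+0.01725)^t    t·PV
  1     1,062.50     1,044.4827     1,044.4827
  2     1,062.50     1,026.7709     2,053.5418
  3     1,062.50     1,009.3594     3,028.0783
  4     1,062.50       992.2432     3,968.9729
  5     1,062.50       975.4173     4,877.0864
  6    26,062.50    23,520.6804   141,124.0825
  Σ                 28,568.9539   156,096.2446
Price P = Σ PV = 28,568.9539.
Macaulay duration = Σ(t·PV) / P = 156,096.2446 / 28,568.9539 = 5.46384 half-year periods.
In years: 5.46384 / 2 = 2.73192 years.

2.73 years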